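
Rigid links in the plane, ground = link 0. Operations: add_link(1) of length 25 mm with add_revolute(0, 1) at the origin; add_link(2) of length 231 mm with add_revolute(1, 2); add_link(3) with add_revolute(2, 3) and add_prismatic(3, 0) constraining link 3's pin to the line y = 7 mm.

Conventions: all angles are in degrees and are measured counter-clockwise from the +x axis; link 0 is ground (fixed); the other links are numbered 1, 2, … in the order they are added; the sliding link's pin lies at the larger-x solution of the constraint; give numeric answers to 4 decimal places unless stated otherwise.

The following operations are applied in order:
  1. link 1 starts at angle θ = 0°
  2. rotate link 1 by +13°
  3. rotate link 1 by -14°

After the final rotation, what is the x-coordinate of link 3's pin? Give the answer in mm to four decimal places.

geometry: r = 25 mm, L = 231 mm, e = 7 mm; θ starts at 0°
rotate link 1 by +13°: θ ← 0° +13° = 13°
rotate link 1 by -14°: θ ← 13° -14° = -1°
crank pin P = (r cos θ, r sin θ) = (24.996192, -0.436310)
h = r sin θ − e = -0.436310 − 7 = -7.436310
x = r cos θ + √(L² − h²) = 24.996192 + 230.880275 = 255.876467

255.8765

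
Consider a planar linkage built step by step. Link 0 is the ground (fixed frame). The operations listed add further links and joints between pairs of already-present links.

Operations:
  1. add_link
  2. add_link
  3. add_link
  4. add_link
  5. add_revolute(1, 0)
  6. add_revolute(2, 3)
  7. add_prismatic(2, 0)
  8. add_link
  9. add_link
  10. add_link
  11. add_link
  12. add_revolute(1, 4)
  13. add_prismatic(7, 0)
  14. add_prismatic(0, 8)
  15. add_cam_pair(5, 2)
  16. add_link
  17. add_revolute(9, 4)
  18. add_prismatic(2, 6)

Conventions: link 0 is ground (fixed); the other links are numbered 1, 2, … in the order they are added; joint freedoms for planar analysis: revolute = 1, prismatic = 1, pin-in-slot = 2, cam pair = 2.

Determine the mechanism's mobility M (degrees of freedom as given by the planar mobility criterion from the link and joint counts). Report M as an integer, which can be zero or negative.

ground; <1,0,0>
#1 <2,0,0>
#2 <3,0,0>
#3 <4,0,0>
#4 <5,0,0>
R:1↔0 J1 <5,1,0>
R:2↔3 J1 <5,2,0>
P:2↔0 J1 <5,3,0>
#5 <6,3,0>
#6 <7,3,0>
#7 <8,3,0>
#8 <9,3,0>
R:1↔4 J1 <9,4,0>
P:7↔0 J1 <9,5,0>
P:0↔8 J1 <9,6,0>
C:5↔2 J2 <9,6,1>
#9 <10,6,1>
R:9↔4 J1 <10,7,1>
P:2↔6 J1 <10,8,1>
3×9 − 2×8 − 1×1 = 10

M = 10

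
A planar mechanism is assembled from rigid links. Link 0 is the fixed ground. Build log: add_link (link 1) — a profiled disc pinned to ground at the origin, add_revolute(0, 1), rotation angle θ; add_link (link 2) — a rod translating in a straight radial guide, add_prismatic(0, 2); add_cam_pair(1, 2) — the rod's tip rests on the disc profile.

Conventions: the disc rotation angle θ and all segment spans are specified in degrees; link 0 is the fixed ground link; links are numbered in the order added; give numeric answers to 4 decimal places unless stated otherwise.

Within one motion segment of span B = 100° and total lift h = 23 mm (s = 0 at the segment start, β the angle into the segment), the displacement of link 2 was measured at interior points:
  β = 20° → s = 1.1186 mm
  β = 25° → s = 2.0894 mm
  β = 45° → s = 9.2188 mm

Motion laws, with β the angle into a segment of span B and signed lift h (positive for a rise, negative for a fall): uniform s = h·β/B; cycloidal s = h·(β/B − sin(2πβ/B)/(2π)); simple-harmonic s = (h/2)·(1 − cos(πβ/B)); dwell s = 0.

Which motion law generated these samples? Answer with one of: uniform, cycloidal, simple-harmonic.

candidates at β/B = r: uniform s = h·r (linear in β); cycloidal s = h·(r − sin(2πr)/(2π)); simple-harmonic s = (h/2)(1 − cos(πr))
β=20°: printed 1.1186 | uniform 4.6000, cycloidal 1.1186, simple-harmonic 2.1963
β=25°: printed 2.0894 | uniform 5.7500, cycloidal 2.0894, simple-harmonic 3.3683
β=45°: printed 9.2188 | uniform 10.3500, cycloidal 9.2188, simple-harmonic 9.7010
only one law matches every sample → cycloidal

cycloidal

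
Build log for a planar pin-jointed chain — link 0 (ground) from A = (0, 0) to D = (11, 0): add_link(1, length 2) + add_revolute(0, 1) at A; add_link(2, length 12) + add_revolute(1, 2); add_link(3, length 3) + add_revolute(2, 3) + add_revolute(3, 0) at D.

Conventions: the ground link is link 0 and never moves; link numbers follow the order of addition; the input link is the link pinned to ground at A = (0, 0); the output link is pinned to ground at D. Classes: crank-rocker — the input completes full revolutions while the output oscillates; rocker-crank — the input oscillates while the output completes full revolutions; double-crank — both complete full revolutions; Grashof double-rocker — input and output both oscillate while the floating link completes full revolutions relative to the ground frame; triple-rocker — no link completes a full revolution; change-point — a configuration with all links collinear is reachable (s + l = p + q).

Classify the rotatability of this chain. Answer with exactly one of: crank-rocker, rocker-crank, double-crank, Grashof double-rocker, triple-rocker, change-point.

lengths: ground=11, input=2, coupler=12, output=3
sorted: s=2 (shortest), l=12 (longest), p+q=14
s + l = 14 vs p + q = 14
s + l = p + q → change-point (collinear configuration reachable)

change-point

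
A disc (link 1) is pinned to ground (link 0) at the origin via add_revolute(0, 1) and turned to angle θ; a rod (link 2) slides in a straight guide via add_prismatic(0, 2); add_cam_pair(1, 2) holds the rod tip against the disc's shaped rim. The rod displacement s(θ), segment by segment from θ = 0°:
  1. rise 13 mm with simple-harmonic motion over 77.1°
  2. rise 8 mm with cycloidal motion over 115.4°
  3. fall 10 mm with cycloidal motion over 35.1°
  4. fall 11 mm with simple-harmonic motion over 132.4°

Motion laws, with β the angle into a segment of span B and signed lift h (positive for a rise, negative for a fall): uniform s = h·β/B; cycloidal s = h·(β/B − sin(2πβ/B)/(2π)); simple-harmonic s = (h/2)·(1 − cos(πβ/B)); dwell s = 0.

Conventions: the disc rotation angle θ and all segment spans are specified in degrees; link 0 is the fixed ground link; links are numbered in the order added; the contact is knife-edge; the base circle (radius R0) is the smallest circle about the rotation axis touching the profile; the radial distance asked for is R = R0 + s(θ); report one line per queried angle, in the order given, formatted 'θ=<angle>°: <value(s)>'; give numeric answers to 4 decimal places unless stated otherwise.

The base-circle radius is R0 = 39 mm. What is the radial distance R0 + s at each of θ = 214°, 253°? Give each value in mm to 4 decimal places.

segment 1 (0° to 77.1°, simple-harmonic, h = 13) is passed completely: s = 0.0000 + (13) = 13.0000
segment 2 (77.1° to 192.5°, cycloidal, h = 8) is passed completely: s = 13.0000 + (8) = 21.0000
θ = 214° falls in segment 3 (192.5° to 227.6°, cycloidal, h = -10): β = 214 − 192.5 = 21.5°, B = 35.1°; Δs = -10·(0.6125 − sin(2π·0.6125)/(2π)) = -7.1593; s = 21.0000 − 7.1593 = 13.8407
segment 3 (192.5° to 227.6°, cycloidal, h = -10) is passed completely: s = 21.0000 + (-10) = 11.0000
θ = 253° falls in segment 4 (227.6° to 360°, simple-harmonic, h = -11): β = 253 − 227.6 = 25.4°, B = 132.4°; Δs = -11/2·(1 − cos(π·0.1918)) = -0.9690; s = 11.0000 − 0.9690 = 10.0310
θ=214°: R = R0 + s = 39 + 13.8407 = 52.8407
θ=253°: R = R0 + s = 39 + 10.0310 = 49.0310

θ=214°: 52.8407
θ=253°: 49.0310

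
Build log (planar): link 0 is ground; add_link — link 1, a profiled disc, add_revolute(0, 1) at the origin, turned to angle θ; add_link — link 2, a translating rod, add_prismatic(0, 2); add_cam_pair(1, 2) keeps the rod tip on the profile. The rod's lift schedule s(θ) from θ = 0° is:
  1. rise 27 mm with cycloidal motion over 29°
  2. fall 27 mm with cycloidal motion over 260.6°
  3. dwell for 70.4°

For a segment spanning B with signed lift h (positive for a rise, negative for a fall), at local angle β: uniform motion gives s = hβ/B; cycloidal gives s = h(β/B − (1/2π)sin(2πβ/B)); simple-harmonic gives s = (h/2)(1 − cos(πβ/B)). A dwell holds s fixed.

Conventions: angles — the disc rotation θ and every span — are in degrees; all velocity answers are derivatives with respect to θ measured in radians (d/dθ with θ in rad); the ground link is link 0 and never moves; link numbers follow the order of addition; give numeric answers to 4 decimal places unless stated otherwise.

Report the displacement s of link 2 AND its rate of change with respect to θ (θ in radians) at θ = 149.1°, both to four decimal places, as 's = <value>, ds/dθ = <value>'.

seg 1 [0°–29°] cycloidal, h=27: full span → s += 27 → s = 27.0000
seg 2 [29°–289.6°] cycloidal, h=-27: θ=149.1° here. β=120.1, B=260.6. -27·(0.4609 − sin(2π·0.4609)/(2π)) = -11.3970 → s = 15.6030
velocity in seg [29°–289.6°] (cycloidal), θ in radians: β = 120.1° = 2.0961 rad, B = 260.6° = 4.5483 rad; ds/dθ = (h/B)(1 − cos(2πβ/B)) = ((-27)/4.5483)(1 − cos(2π·0.4609)) = -11.693886 mm/rad

s = 15.6030, ds/dθ = -11.6939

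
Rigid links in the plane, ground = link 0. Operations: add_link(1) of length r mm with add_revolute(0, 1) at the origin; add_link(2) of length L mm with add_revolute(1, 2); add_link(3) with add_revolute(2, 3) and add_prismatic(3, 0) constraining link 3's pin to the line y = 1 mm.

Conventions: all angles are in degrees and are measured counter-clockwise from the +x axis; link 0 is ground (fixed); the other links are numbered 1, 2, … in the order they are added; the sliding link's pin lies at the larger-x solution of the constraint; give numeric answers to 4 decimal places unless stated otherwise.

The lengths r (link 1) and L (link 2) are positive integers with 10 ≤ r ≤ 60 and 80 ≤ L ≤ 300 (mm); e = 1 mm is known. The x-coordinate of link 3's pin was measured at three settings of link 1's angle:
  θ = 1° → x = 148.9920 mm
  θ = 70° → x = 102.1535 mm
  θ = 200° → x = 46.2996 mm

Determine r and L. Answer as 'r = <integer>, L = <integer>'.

constraint per measurement: (x − r cos θ)² + (r sin θ − e)² = L²
subtracting the θ₁ and θ₂ equations cancels the r² and L² terms:
r = (x₁² − x₂²) / (2[(x₁cos θ₁ + e sin θ₁) − (x₂cos θ₂ + e sin θ₂)]) = 52.0000 → r = 52
L² = (x₁ − r cos θ₁)² + (r sin θ₁ − e)² = 9408.9930 → L = 97.0000 → L = 97
check at θ₃=200°: x = 46.2996 (printed 46.2996) ✓

r = 52, L = 97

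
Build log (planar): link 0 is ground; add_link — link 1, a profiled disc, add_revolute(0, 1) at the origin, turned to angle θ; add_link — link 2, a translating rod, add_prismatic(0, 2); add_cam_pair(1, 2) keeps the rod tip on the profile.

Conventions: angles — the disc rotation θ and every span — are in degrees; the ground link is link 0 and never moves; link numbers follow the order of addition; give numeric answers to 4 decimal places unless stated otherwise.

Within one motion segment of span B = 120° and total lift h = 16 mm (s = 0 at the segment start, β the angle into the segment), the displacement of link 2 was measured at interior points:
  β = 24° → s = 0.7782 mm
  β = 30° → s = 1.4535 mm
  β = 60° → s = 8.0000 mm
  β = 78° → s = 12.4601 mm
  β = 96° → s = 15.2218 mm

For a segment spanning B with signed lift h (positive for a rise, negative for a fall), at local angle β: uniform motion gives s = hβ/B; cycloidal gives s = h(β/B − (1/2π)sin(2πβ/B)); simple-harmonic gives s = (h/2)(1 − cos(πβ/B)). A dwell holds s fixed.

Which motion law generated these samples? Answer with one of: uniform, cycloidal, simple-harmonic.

candidates at β/B = r: uniform s = h·r (linear in β); cycloidal s = h·(r − sin(2πr)/(2π)); simple-harmonic s = (h/2)(1 − cos(πr))
β=24°: printed 0.7782 | uniform 3.2000, cycloidal 0.7782, simple-harmonic 1.5279
β=30°: printed 1.4535 | uniform 4.0000, cycloidal 1.4535, simple-harmonic 2.3431
β=60°: printed 8.0000 | uniform 8.0000, cycloidal 8.0000, simple-harmonic 8.0000
β=78°: printed 12.4601 | uniform 10.4000, cycloidal 12.4601, simple-harmonic 11.6319
β=96°: printed 15.2218 | uniform 12.8000, cycloidal 15.2218, simple-harmonic 14.4721
only one law matches every sample → cycloidal

cycloidal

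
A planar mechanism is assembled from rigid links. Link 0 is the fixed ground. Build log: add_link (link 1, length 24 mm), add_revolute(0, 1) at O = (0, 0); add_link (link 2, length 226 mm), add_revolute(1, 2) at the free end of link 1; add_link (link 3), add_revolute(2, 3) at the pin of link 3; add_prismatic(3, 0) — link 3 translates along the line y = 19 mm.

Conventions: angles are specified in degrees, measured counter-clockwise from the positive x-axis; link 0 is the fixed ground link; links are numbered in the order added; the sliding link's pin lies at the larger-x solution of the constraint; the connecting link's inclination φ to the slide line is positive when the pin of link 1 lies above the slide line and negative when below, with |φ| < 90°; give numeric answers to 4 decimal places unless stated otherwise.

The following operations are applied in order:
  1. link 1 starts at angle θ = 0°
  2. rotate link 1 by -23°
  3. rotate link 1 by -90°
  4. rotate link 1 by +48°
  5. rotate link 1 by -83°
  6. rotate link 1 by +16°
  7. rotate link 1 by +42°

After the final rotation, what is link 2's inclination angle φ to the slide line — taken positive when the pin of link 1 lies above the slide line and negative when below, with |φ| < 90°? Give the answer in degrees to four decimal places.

geometry: r = 24 mm, L = 226 mm, e = 19 mm; θ starts at 0°
rotate link 1 by -23°: θ ← 0° -23° = -23°
rotate link 1 by -90°: θ ← -23° -90° = -113°
rotate link 1 by +48°: θ ← -113° +48° = -65°
rotate link 1 by -83°: θ ← -65° -83° = -148°
rotate link 1 by +16°: θ ← -148° +16° = -132°
rotate link 1 by +42°: θ ← -132° +42° = -90°
h = r sin θ − e = -24.000000 − 19 = -43.000000
sin φ = h / L = -43.000000 / 226 = -0.19026549
φ = arcsin(-0.19026549) = -10.968278°

-10.9683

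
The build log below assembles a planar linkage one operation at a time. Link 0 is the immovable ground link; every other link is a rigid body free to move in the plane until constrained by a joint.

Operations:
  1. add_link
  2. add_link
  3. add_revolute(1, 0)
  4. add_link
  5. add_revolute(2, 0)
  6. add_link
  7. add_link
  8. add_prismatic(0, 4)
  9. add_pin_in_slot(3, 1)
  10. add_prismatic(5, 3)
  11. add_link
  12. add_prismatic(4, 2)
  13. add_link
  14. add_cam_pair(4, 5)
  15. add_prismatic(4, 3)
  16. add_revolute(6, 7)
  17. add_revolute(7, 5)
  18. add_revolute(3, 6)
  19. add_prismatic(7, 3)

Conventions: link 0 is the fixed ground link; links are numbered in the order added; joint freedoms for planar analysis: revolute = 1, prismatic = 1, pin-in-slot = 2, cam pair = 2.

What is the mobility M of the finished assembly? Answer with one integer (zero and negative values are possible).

L=1 J1=0 J2=0
add link → L=2 J1=0 J2=0
add link → L=3 J1=0 J2=0
R@1,0 dof=1 J1 → L=3 J1=1 J2=0
add link → L=4 J1=1 J2=0
R@2,0 dof=1 J1 → L=4 J1=2 J2=0
add link → L=5 J1=2 J2=0
add link → L=6 J1=2 J2=0
P@0,4 dof=1 J1 → L=6 J1=3 J2=0
PS@3,1 dof=2 J2 → L=6 J1=3 J2=1
P@5,3 dof=1 J1 → L=6 J1=4 J2=1
add link → L=7 J1=4 J2=1
P@4,2 dof=1 J1 → L=7 J1=5 J2=1
add link → L=8 J1=5 J2=1
C@4,5 dof=2 J2 → L=8 J1=5 J2=2
P@4,3 dof=1 J1 → L=8 J1=6 J2=2
R@6,7 dof=1 J1 → L=8 J1=7 J2=2
R@7,5 dof=1 J1 → L=8 J1=8 J2=2
R@3,6 dof=1 J1 → L=8 J1=9 J2=2
P@7,3 dof=1 J1 → L=8 J1=10 J2=2
M=3(L−1)−2J1−J2=3·7−2·10−2=-1

M = -1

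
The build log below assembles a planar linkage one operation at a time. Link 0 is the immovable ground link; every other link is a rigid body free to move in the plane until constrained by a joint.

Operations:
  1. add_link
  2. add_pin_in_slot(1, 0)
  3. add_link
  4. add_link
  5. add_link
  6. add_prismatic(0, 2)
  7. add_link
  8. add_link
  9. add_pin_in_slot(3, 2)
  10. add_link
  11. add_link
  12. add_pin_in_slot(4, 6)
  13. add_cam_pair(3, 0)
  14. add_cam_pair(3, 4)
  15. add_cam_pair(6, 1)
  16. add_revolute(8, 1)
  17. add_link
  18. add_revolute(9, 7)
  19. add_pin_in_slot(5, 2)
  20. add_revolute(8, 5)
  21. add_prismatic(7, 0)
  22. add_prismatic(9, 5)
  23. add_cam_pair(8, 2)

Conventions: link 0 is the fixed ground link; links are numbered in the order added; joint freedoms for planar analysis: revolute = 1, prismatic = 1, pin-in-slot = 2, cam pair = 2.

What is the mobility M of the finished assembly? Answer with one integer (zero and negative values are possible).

ground; <1,0,0>
#1 <2,0,0>
PS:1↔0 J2 <2,0,1>
#2 <3,0,1>
#3 <4,0,1>
#4 <5,0,1>
P:0↔2 J1 <5,1,1>
#5 <6,1,1>
#6 <7,1,1>
PS:3↔2 J2 <7,1,2>
#7 <8,1,2>
#8 <9,1,2>
PS:4↔6 J2 <9,1,3>
C:3↔0 J2 <9,1,4>
C:3↔4 J2 <9,1,5>
C:6↔1 J2 <9,1,6>
R:8↔1 J1 <9,2,6>
#9 <10,2,6>
R:9↔7 J1 <10,3,6>
PS:5↔2 J2 <10,3,7>
R:8↔5 J1 <10,4,7>
P:7↔0 J1 <10,5,7>
P:9↔5 J1 <10,6,7>
C:8↔2 J2 <10,6,8>
3×9 − 2×6 − 1×8 = 7

M = 7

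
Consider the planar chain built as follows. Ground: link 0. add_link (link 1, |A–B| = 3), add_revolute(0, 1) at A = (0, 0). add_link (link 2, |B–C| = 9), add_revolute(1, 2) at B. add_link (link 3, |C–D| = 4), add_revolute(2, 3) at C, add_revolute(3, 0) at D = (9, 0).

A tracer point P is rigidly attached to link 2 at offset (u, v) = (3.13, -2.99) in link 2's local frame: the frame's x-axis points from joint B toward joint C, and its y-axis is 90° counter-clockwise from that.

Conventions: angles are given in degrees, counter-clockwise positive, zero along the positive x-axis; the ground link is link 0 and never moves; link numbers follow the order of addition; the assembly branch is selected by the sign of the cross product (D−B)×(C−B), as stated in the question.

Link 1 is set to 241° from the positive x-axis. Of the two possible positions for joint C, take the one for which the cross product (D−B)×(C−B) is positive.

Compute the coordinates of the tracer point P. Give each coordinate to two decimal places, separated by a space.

A=(0,0), D=(9.00,0)
B = A + 3.00·(cos241°, sin241°) = (-1.4544, -2.6239)
|BD| = 10.7787
circle(B,9.00) ∩ circle(D,4.00): a=8.4045, h=3.2192
  candidates: C₊=(5.9136,2.5445) cross=34.699; C₋=(7.4810,-3.7003) cross=-34.699
  branch + wants cross > 0 → take C=(5.9136,2.5445) (cross=34.699)
ex = (C−B)/|BC| = (0.8187,0.5743); ey = (-0.5743,0.8187)
P = B + 3.13·ex + -2.99·ey = (2.8251,-3.2743)

2.83 -3.27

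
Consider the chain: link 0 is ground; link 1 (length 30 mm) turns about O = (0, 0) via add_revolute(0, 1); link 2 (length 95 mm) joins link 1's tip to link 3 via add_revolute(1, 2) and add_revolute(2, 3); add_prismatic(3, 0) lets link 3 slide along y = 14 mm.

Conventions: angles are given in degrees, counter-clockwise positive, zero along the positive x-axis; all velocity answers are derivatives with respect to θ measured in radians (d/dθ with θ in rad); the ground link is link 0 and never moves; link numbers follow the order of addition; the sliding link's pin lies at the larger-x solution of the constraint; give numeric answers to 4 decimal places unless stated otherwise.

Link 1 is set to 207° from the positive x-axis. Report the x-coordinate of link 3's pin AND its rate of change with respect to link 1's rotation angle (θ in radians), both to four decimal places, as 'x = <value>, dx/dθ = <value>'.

geometry: r = 30 mm, L = 95 mm, e = 14 mm
crank pin P = (r cos θ, r sin θ) = (-26.730196, -13.619715)
h = r sin θ − e = -13.619715 − 14 = -27.619715
x = r cos θ + √(L² − h²) = -26.730196 + 90.896377 = 64.166181
dx/dθ = −r sin θ − h·r cos θ/√(L² − h²) (θ in radians; h = -27.619715) = 5.497495

x = 64.1662, dx/dθ = 5.4975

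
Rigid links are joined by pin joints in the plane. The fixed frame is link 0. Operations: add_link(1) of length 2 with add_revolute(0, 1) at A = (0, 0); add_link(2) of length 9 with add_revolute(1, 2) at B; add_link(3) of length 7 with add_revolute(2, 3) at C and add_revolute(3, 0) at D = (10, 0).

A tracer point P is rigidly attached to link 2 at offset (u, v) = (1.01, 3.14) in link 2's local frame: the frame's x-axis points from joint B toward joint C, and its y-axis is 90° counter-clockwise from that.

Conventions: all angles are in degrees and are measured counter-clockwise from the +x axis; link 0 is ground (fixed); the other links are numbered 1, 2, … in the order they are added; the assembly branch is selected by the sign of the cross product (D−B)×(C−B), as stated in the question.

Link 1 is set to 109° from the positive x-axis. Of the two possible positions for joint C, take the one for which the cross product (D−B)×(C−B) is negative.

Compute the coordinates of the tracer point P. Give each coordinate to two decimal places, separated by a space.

A=(0,0), D=(10.00,0)
B = A + 2.00·(cos109°, sin109°) = (-0.6511, 1.8910)
|BD| = 10.8177
circle(B,9.00) ∩ circle(D,7.00): a=6.8879, h=5.7928
  candidates: C₊=(7.1434,6.3906) cross=62.665; C₋=(5.1181,-5.0167) cross=-62.665
  branch - wants cross < 0 → take C=(5.1181,-5.0167) (cross=-62.665)
ex = (C−B)/|BC| = (0.6410,-0.7675); ey = (0.7675,0.6410)
P = B + 1.01·ex + 3.14·ey = (2.4063,3.1287)

2.41 3.13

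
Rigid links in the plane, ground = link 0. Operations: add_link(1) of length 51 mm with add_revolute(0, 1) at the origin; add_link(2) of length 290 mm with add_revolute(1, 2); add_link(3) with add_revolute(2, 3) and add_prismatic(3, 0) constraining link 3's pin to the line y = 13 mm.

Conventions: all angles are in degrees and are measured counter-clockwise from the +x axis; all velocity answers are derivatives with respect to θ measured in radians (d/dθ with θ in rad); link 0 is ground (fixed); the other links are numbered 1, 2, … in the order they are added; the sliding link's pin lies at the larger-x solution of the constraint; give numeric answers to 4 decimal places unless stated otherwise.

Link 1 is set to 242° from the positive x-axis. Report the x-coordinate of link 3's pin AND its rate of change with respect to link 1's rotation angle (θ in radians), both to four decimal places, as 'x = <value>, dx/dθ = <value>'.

geometry: r = 51 mm, L = 290 mm, e = 13 mm
crank pin P = (r cos θ, r sin θ) = (-23.943050, -45.030327)
h = r sin θ − e = -45.030327 − 13 = -58.030327
x = r cos θ + √(L² − h²) = -23.943050 + 284.134618 = 260.191568
dx/dθ = −r sin θ − h·r cos θ/√(L² − h²) (θ in radians; h = -58.030327) = 40.140311

x = 260.1916, dx/dθ = 40.1403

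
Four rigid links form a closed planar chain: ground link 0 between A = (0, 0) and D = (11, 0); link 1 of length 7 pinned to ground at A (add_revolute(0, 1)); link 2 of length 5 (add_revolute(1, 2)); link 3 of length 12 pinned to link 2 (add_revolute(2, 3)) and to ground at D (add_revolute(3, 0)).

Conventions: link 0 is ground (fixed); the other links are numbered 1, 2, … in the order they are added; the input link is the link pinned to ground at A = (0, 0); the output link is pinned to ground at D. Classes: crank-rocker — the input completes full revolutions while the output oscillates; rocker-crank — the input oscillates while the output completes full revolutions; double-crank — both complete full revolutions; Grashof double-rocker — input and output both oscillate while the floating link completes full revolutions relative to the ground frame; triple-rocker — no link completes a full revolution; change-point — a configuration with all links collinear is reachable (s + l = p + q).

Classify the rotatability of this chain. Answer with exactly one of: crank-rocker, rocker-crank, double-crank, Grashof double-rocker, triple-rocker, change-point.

lengths: ground=11, input=7, coupler=5, output=12
sorted: s=5 (shortest), l=12 (longest), p+q=18
s + l = 17 vs p + q = 18
s + l < p + q (Grashof) with shortest = coupler link → Grashof double-rocker

Grashof double-rocker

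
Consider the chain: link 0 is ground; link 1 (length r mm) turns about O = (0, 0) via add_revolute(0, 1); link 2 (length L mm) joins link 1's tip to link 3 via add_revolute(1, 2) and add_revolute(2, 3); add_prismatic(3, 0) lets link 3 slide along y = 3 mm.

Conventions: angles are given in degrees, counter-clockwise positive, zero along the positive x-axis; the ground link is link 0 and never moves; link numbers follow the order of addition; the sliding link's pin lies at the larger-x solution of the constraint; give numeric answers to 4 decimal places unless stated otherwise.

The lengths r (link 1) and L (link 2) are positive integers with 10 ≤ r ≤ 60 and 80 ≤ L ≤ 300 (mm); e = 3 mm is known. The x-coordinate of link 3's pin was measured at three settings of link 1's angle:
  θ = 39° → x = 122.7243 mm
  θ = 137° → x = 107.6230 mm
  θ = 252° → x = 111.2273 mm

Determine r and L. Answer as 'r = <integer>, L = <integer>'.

constraint per measurement: (x − r cos θ)² + (r sin θ − e)² = L²
subtracting the θ₁ and θ₂ equations cancels the r² and L² terms:
r = (x₁² − x₂²) / (2[(x₁cos θ₁ + e sin θ₁) − (x₂cos θ₂ + e sin θ₂)]) = 10.0000 → r = 10
L² = (x₁ − r cos θ₁)² + (r sin θ₁ − e)² = 13225.0007 → L = 115.0000 → L = 115
check at θ₃=252°: x = 111.2273 (printed 111.2273) ✓

r = 10, L = 115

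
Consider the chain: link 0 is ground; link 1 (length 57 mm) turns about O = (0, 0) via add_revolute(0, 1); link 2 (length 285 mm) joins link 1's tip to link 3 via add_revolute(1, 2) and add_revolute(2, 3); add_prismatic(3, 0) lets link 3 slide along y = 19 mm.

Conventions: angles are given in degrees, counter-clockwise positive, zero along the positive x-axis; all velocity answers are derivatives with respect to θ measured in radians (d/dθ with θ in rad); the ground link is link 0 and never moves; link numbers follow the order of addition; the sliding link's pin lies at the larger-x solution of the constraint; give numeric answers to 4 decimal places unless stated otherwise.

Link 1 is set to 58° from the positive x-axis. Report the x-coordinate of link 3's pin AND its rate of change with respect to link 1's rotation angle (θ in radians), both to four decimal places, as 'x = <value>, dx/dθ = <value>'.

geometry: r = 57 mm, L = 285 mm, e = 19 mm
crank pin P = (r cos θ, r sin θ) = (30.205398, 48.338741)
h = r sin θ − e = 48.338741 − 19 = 29.338741
x = r cos θ + √(L² − h²) = 30.205398 + 283.485870 = 313.691268
dx/dθ = −r sin θ − h·r cos θ/√(L² − h²) (θ in radians; h = 29.338741) = -51.464782

x = 313.6913, dx/dθ = -51.4648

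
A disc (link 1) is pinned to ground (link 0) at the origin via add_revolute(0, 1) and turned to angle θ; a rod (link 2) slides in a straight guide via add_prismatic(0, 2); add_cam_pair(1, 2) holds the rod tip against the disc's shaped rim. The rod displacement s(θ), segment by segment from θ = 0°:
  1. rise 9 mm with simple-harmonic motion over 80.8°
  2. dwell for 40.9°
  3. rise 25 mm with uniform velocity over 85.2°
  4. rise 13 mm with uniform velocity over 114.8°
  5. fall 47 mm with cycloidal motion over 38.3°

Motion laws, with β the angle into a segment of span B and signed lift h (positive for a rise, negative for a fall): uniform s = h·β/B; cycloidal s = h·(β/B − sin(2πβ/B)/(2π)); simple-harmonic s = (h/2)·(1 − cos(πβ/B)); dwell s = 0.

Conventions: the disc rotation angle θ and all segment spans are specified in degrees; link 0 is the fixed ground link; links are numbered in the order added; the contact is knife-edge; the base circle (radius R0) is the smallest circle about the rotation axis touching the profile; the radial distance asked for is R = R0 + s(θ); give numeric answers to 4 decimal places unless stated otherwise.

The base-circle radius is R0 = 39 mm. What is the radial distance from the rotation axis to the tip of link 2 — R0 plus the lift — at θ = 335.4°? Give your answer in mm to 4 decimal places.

segment 1 (0° to 80.8°, simple-harmonic, h = 9) is passed completely: s = 0.0000 + (9) = 9.0000
segment 2 (80.8° to 121.7°, dwell): s unchanged at 9.0000
segment 3 (121.7° to 206.9°, uniform, h = 25) is passed completely: s = 9.0000 + (25) = 34.0000
segment 4 (206.9° to 321.7°, uniform, h = 13) is passed completely: s = 34.0000 + (13) = 47.0000
θ = 335.4° falls in segment 5 (321.7° to 360°, cycloidal, h = -47): β = 335.4 − 321.7 = 13.7°, B = 38.3°; Δs = -47·(0.3577 − sin(2π·0.3577)/(2π)) = -10.9801; s = 47.0000 − 10.9801 = 36.0199
R = R0 + s = 39 + 36.0199 = 75.0199

75.0199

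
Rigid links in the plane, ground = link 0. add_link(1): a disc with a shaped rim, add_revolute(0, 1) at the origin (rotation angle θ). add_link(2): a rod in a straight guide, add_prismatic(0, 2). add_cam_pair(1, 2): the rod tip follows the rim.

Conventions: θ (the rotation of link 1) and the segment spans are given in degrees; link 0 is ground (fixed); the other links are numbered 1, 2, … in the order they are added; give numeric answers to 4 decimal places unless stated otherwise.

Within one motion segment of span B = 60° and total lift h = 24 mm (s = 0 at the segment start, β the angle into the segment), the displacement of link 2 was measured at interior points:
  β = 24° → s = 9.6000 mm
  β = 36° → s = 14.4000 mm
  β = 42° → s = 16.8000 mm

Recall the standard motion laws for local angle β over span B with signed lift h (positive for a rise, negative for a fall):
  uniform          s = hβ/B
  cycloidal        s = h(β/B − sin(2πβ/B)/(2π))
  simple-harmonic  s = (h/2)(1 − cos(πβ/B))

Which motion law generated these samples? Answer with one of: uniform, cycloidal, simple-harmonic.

candidates at β/B = r: uniform s = h·r (linear in β); cycloidal s = h·(r − sin(2πr)/(2π)); simple-harmonic s = (h/2)(1 − cos(πr))
β=24°: printed 9.6000 | uniform 9.6000, cycloidal 7.3548, simple-harmonic 8.2918
β=36°: printed 14.4000 | uniform 14.4000, cycloidal 16.6452, simple-harmonic 15.7082
β=42°: printed 16.8000 | uniform 16.8000, cycloidal 20.4328, simple-harmonic 19.0534
only one law matches every sample → uniform

uniform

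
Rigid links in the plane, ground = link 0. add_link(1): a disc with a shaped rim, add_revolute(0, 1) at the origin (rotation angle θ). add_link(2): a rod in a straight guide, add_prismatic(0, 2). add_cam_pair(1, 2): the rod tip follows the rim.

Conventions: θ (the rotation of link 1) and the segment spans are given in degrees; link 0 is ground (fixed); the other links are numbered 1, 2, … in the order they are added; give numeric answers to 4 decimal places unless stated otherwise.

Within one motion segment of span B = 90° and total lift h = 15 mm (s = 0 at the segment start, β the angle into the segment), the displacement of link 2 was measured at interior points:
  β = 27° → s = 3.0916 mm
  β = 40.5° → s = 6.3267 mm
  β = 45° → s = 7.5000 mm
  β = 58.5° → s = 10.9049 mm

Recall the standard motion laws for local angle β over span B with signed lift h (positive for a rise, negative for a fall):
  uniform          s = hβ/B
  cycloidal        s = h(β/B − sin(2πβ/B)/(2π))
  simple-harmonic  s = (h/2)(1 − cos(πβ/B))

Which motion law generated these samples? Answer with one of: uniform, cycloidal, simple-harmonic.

candidates at β/B = r: uniform s = h·r (linear in β); cycloidal s = h·(r − sin(2πr)/(2π)); simple-harmonic s = (h/2)(1 − cos(πr))
β=27°: printed 3.0916 | uniform 4.5000, cycloidal 2.2295, simple-harmonic 3.0916
β=40.5°: printed 6.3267 | uniform 6.7500, cycloidal 6.0123, simple-harmonic 6.3267
β=45°: printed 7.5000 | uniform 7.5000, cycloidal 7.5000, simple-harmonic 7.5000
β=58.5°: printed 10.9049 | uniform 9.7500, cycloidal 11.6814, simple-harmonic 10.9049
only one law matches every sample → simple-harmonic

simple-harmonic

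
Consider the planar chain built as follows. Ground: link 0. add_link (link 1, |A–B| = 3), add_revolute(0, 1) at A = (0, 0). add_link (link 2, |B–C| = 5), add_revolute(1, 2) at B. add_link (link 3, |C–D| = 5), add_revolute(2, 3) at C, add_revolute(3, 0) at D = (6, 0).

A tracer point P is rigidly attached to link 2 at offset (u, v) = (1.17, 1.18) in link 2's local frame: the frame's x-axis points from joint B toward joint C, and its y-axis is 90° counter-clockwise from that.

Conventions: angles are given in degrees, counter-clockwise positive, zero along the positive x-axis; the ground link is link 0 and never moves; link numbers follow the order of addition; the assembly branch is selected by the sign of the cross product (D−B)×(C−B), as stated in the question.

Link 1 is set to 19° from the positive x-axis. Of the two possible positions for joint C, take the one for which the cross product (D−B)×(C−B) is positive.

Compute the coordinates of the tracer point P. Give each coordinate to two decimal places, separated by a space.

A=(0,0), D=(6.00,0)
B = A + 3.00·(cos19°, sin19°) = (2.8366, 0.9767)
|BD| = 3.3108
circle(B,5.00) ∩ circle(D,5.00): a=1.6554, h=4.7180
  candidates: C₊=(5.8101,4.9964) cross=15.620; C₋=(3.0264,-4.0197) cross=-15.620
  branch + wants cross > 0 → take C=(5.8101,4.9964) (cross=15.620)
ex = (C−B)/|BC| = (0.5947,0.8039); ey = (-0.8039,0.5947)
P = B + 1.17·ex + 1.18·ey = (2.5837,2.6191)

2.58 2.62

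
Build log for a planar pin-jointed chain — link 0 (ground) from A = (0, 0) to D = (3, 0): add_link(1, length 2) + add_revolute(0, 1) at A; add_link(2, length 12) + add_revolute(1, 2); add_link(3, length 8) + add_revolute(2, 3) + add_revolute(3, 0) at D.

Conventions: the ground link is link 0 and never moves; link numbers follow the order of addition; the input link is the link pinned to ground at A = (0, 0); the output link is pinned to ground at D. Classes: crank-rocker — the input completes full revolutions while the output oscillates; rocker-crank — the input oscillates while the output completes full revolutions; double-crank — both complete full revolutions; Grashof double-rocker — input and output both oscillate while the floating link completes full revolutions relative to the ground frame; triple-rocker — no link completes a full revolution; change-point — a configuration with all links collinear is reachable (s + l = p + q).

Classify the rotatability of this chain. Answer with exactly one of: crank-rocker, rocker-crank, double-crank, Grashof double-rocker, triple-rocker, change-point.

lengths: ground=3, input=2, coupler=12, output=8
sorted: s=2 (shortest), l=12 (longest), p+q=11
s + l = 14 vs p + q = 11
s + l > p + q → non-Grashof → no link fully rotates → triple-rocker

triple-rocker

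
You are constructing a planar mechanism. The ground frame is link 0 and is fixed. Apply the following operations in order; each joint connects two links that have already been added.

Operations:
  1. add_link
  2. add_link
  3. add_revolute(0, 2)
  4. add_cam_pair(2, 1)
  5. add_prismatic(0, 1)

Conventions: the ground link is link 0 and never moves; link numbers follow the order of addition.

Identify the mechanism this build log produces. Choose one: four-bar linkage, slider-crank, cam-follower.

links: 3 (incl. ground); joints: 1 revolute, 1 prismatic, 1 higher (cam) pair, forming one closed loop
3 links, revolute + prismatic + higher pair in one loop → cam-follower

cam-follower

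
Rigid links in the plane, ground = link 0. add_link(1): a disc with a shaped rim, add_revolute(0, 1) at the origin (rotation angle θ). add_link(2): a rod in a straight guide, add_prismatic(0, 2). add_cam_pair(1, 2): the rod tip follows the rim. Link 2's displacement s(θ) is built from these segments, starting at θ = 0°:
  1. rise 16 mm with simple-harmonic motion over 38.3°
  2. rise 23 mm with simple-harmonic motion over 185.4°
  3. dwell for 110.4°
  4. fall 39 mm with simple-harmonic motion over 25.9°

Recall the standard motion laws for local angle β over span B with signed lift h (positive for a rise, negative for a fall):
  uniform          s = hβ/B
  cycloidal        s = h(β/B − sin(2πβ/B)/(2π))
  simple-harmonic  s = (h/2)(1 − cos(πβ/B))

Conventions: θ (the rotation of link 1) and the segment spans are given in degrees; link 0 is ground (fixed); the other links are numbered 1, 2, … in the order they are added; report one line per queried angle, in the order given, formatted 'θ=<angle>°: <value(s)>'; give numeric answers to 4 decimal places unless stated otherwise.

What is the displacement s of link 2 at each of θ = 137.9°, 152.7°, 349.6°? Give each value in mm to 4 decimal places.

segment 1 (0° to 38.3°, simple-harmonic, h = 16) is passed completely: s = 0.0000 + (16) = 16.0000
θ = 137.9° falls in segment 2 (38.3° to 223.7°, simple-harmonic, h = 23): β = 137.9 − 38.3 = 99.6°, B = 185.4°; Δs = 23/2·(1 − cos(π·0.5372)) = 12.8415; s = 16.0000 + 12.8415 = 28.8415
θ = 152.7° falls in segment 2 (38.3° to 223.7°, simple-harmonic, h = 23): β = 152.7 − 38.3 = 114.4°, B = 185.4°; Δs = 23/2·(1 − cos(π·0.6170)) = 15.6340; s = 16.0000 + 15.6340 = 31.6340
segment 2 (38.3° to 223.7°, simple-harmonic, h = 23) is passed completely: s = 16.0000 + (23) = 39.0000
segment 3 (223.7° to 334.1°, dwell): s unchanged at 39.0000
θ = 349.6° falls in segment 4 (334.1° to 360°, simple-harmonic, h = -39): β = 349.6 − 334.1 = 15.5°, B = 25.9°; Δs = -39/2·(1 − cos(π·0.5985)) = -25.4358; s = 39.0000 − 25.4358 = 13.5642

θ=137.9°: 28.8415
θ=152.7°: 31.6340
θ=349.6°: 13.5642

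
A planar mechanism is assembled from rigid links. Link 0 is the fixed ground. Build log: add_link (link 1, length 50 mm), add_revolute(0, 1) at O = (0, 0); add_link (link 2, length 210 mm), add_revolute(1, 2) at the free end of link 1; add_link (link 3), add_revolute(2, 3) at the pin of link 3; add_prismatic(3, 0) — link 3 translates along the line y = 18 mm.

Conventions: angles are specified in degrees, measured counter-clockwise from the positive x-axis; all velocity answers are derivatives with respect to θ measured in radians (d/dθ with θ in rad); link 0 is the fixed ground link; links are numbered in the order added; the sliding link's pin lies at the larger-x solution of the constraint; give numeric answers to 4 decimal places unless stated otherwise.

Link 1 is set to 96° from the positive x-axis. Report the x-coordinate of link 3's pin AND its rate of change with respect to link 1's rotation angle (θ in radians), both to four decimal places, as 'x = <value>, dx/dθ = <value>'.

geometry: r = 50 mm, L = 210 mm, e = 18 mm
crank pin P = (r cos θ, r sin θ) = (-5.226423, 49.726095)
h = r sin θ − e = 49.726095 − 18 = 31.726095
x = r cos θ + √(L² − h²) = -5.226423 + 207.589631 = 202.363208
dx/dθ = −r sin θ − h·r cos θ/√(L² − h²) (θ in radians; h = 31.726095) = -48.927336

x = 202.3632, dx/dθ = -48.9273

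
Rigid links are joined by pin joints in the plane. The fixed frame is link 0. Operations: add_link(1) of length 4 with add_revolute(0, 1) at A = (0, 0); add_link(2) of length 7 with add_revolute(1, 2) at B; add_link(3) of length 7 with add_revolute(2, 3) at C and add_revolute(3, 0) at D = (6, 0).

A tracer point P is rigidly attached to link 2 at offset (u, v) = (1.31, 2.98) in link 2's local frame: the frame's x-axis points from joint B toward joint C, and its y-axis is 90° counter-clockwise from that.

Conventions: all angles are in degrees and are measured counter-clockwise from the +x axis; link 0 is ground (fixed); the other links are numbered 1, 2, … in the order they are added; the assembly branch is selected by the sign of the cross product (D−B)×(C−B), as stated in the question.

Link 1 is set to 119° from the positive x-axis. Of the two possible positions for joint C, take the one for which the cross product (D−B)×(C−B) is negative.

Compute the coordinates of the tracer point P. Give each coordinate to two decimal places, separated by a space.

A=(0,0), D=(6.00,0)
B = A + 4.00·(cos119°, sin119°) = (-1.9392, 3.4985)
|BD| = 8.6759
circle(B,7.00) ∩ circle(D,7.00): a=4.3379, h=5.4938
  candidates: C₊=(4.2457,6.7766) cross=47.664; C₋=(-0.1850,-3.2781) cross=-47.664
  branch - wants cross < 0 → take C=(-0.1850,-3.2781) (cross=-47.664)
ex = (C−B)/|BC| = (0.2506,-0.9681); ey = (0.9681,0.2506)
P = B + 1.31·ex + 2.98·ey = (1.2740,2.9771)

1.27 2.98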